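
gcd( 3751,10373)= 11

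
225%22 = 5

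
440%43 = 10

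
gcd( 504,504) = 504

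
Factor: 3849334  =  2^1*239^1*8053^1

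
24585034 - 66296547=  - 41711513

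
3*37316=111948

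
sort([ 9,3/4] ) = [3/4,9] 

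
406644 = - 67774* (-6 )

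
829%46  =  1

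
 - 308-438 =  - 746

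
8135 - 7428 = 707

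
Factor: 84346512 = 2^4*3^1*41^1*42859^1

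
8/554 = 4/277= 0.01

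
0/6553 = 0 =0.00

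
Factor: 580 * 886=513880  =  2^3*5^1*29^1*443^1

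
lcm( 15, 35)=105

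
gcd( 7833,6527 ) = 1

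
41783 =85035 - 43252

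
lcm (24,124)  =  744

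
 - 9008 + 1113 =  - 7895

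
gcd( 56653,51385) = 1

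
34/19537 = 34/19537 = 0.00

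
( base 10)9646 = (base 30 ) ALG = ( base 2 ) 10010110101110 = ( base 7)40060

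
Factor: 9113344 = 2^8*97^1*367^1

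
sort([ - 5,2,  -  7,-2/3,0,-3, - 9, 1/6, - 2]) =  [ - 9,-7,- 5,-3, - 2,  -  2/3, 0,1/6,2 ] 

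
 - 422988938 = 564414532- 987403470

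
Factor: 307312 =2^4 * 19207^1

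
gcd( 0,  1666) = 1666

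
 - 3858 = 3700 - 7558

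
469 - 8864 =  - 8395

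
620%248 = 124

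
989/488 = 989/488 = 2.03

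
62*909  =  56358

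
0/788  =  0 = 0.00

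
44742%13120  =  5382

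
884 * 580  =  512720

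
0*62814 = 0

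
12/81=4/27 = 0.15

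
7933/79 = 7933/79 = 100.42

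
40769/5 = 8153  +  4/5 = 8153.80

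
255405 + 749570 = 1004975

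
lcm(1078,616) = 4312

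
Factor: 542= 2^1 * 271^1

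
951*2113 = 2009463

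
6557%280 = 117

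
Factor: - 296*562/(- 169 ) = 2^4*13^(-2 )*37^1*281^1 = 166352/169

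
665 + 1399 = 2064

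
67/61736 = 67/61736  =  0.00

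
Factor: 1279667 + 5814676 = 7094343 = 3^1 * 37^1*63913^1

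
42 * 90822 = 3814524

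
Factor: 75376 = 2^4*7^1*673^1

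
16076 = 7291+8785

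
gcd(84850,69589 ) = 1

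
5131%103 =84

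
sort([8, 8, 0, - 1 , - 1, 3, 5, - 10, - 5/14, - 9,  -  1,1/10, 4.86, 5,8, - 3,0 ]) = [ - 10, - 9, - 3 ,-1, - 1, - 1, - 5/14, 0 , 0, 1/10, 3, 4.86, 5,5, 8,8, 8]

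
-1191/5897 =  - 1191/5897 = - 0.20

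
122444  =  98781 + 23663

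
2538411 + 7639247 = 10177658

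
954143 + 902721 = 1856864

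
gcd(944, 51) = 1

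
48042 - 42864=5178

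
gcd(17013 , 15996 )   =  3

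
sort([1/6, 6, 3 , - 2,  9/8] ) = [  -  2 , 1/6,9/8,  3  ,  6]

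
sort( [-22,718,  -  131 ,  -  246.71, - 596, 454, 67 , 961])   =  [ - 596,- 246.71, - 131 ,-22,  67,454,718,961] 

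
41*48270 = 1979070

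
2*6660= 13320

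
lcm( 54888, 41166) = 164664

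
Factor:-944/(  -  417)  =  2^4*3^(  -  1)*59^1*139^( - 1 )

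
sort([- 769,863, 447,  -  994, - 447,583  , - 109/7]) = [- 994,-769 , - 447,- 109/7,447, 583,863] 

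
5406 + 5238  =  10644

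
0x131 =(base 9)368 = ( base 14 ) 17b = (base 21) eb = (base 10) 305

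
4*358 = 1432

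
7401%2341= 378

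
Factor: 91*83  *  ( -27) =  - 3^3*7^1*13^1*83^1 = - 203931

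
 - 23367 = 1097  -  24464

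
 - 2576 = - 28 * 92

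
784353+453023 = 1237376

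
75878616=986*76956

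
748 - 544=204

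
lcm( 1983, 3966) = 3966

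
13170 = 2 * 6585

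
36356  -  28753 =7603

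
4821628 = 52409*92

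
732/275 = 2+182/275= 2.66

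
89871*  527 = 47362017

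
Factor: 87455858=2^1 * 7^1 * 103^1 *60649^1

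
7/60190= 7/60190 = 0.00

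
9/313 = 9/313 = 0.03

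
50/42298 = 25/21149 = 0.00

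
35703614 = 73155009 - 37451395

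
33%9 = 6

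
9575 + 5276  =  14851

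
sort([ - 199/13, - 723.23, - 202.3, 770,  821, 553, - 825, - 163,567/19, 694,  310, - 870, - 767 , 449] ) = [  -  870, - 825, - 767, - 723.23,-202.3, - 163, - 199/13,  567/19, 310, 449,553, 694, 770 , 821]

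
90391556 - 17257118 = 73134438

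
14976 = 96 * 156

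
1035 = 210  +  825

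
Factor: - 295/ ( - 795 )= 59/159 = 3^( - 1 )*53^ ( - 1)*59^1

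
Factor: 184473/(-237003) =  - 597/767  =  -3^1*13^ ( -1) * 59^ ( - 1)*199^1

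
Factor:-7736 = -2^3*967^1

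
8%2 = 0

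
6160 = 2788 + 3372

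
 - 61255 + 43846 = -17409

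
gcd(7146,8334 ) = 18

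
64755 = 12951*5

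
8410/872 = 4205/436 = 9.64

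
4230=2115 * 2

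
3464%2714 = 750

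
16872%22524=16872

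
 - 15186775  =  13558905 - 28745680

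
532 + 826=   1358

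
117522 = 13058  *9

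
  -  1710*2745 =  - 4693950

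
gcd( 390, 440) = 10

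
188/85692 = 47/21423 = 0.00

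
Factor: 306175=5^2 *37^1*331^1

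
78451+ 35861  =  114312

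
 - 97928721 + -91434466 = - 189363187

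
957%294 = 75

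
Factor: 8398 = 2^1 * 13^1*17^1*19^1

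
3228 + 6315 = 9543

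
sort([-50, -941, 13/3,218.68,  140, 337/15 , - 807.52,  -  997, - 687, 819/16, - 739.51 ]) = [- 997, - 941,  -  807.52, - 739.51,-687, - 50 , 13/3, 337/15,819/16, 140, 218.68]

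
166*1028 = 170648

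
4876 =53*92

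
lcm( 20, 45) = 180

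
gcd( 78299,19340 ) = 1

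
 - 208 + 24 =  - 184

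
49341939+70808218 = 120150157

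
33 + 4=37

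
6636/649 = 6636/649 = 10.22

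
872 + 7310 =8182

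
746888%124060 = 2528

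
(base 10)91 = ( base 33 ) 2P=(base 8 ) 133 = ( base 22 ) 43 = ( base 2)1011011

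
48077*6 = 288462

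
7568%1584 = 1232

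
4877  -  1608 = 3269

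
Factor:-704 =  - 2^6*11^1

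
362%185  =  177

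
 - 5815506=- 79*73614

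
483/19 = 483/19=25.42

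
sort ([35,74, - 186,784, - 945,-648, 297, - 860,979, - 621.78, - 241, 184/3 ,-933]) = [  -  945, - 933, - 860, - 648, - 621.78,-241, - 186, 35,184/3,74,  297,784,979 ] 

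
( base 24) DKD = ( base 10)7981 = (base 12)4751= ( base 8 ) 17455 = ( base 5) 223411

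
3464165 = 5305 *653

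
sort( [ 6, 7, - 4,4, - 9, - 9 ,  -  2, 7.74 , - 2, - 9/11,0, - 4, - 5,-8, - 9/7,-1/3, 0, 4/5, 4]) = [ - 9, - 9, - 8, - 5,  -  4, - 4, - 2,-2 , - 9/7, - 9/11, - 1/3, 0, 0, 4/5 , 4, 4 , 6, 7, 7.74]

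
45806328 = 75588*606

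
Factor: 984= 2^3*3^1*41^1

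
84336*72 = 6072192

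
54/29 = 54/29 = 1.86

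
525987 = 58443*9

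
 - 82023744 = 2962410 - 84986154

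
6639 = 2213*3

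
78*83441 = 6508398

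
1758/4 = 879/2 = 439.50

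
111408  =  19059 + 92349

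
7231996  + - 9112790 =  - 1880794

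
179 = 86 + 93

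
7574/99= 7574/99=76.51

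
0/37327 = 0 = 0.00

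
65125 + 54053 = 119178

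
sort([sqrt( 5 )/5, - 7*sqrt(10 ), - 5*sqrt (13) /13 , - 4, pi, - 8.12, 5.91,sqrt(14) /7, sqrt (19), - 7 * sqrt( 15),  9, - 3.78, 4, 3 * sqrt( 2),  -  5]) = [ - 7*sqrt( 15), -7*  sqrt(10 ),-8.12, - 5,  -  4, - 3.78, - 5*sqrt( 13)/13,sqrt(5)/5,sqrt(14 ) /7,pi, 4, 3*sqrt( 2),sqrt( 19), 5.91, 9 ]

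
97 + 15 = 112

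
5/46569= 5/46569 = 0.00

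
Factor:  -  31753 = - 113^1*281^1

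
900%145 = 30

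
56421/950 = 56421/950=   59.39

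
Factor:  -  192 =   -  2^6*3^1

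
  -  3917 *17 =- 66589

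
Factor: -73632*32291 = - 2377650912  =  -2^5*3^1*7^2*13^1* 59^1*659^1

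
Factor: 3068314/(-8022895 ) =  - 2^1*5^( - 1 )*17^( - 1 )*37^(-1)*193^1*2551^( - 1 )*7949^1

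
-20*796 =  - 15920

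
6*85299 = 511794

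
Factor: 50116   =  2^2*11^1*17^1*67^1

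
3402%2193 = 1209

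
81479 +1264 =82743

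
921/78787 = 921/78787 = 0.01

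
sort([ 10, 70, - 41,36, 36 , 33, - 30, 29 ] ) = [ -41, - 30 , 10, 29, 33,36 , 36,  70]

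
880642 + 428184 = 1308826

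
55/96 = 55/96 = 0.57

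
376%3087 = 376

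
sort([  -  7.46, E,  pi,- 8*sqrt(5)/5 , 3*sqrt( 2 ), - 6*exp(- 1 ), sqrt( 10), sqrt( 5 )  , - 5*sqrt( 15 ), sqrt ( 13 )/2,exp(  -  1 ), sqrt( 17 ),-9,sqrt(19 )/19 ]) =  [ - 5*sqrt( 15 ), - 9, - 7.46, - 8*sqrt ( 5)/5, - 6* exp ( - 1),sqrt( 19)/19, exp( - 1), sqrt( 13 ) /2,sqrt (5), E, pi,sqrt (10),sqrt( 17 ), 3*sqrt(2 )] 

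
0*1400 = 0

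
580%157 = 109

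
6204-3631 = 2573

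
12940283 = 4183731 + 8756552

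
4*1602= 6408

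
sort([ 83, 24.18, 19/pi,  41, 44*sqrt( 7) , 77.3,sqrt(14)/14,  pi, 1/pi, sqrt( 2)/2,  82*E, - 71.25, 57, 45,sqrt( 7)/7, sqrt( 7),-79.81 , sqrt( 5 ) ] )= [ - 79.81,-71.25,sqrt (14)/14, 1/pi, sqrt( 7)/7, sqrt( 2 )/2, sqrt( 5),sqrt( 7 ) , pi, 19/pi, 24.18,41,45,57,  77.3,83,44*sqrt(  7 ), 82 *E] 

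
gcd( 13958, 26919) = 997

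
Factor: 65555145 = 3^2 *5^1*17^1*67^1*1279^1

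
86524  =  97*892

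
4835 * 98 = 473830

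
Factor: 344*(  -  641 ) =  - 2^3*43^1*641^1 = -  220504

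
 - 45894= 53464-99358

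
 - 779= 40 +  - 819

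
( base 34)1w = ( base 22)30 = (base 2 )1000010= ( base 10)66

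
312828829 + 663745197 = 976574026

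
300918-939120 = -638202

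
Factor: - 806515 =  - 5^1*161303^1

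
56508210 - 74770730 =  - 18262520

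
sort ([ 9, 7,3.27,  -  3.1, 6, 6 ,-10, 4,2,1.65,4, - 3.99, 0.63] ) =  [  -  10, - 3.99, - 3.1,0.63, 1.65,  2,3.27, 4,4, 6,6,7, 9 ] 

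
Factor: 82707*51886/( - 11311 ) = - 4291335402/11311 = - 2^1 *3^1*19^1*1451^1* 11311^ ( - 1)*25943^1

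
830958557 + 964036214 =1794994771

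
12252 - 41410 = - 29158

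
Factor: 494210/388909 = 2^1*5^1 *17^( - 1)*73^1* 677^1*  22877^( - 1)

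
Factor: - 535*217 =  - 116095 = - 5^1*7^1*31^1*107^1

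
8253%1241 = 807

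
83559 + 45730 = 129289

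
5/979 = 5/979 = 0.01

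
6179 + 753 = 6932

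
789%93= 45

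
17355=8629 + 8726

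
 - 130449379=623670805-754120184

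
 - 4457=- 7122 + 2665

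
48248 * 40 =1929920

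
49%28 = 21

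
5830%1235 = 890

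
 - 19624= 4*(- 4906) 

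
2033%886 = 261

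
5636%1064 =316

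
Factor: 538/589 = 2^1 * 19^( - 1 )*31^( - 1)*269^1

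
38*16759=636842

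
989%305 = 74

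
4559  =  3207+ 1352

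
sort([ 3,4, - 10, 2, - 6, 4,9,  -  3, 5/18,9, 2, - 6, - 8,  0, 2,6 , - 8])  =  [- 10, - 8, - 8, - 6 , - 6,- 3, 0,5/18, 2,2 , 2, 3,4,4, 6, 9, 9]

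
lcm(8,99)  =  792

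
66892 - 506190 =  - 439298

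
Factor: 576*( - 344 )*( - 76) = 15058944 = 2^11*3^2  *19^1*43^1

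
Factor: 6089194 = 2^1*3044597^1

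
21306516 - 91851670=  - 70545154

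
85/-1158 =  -1+ 1073/1158 = - 0.07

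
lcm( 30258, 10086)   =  30258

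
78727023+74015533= 152742556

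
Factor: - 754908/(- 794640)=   19/20= 2^(-2)*5^( - 1 ) * 19^1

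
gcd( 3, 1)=1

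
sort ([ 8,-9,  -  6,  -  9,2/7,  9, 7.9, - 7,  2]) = [ - 9, - 9, - 7,-6, 2/7,2,7.9 , 8,9] 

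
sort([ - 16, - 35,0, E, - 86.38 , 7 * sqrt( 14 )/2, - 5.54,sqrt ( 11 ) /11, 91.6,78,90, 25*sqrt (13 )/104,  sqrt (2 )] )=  [ - 86.38,  -  35,  -  16, - 5.54,  0, sqrt (11) /11,25*sqrt( 13 )/104 , sqrt( 2), E, 7*sqrt(14 )/2,78,90, 91.6] 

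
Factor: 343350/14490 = 545/23 = 5^1*23^ ( - 1 )*109^1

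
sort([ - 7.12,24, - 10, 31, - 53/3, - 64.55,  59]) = [ - 64.55,-53/3, - 10, - 7.12,24, 31,59 ]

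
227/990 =227/990 =0.23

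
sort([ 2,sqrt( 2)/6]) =[ sqrt( 2) /6,  2]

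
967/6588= 967/6588 = 0.15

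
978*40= 39120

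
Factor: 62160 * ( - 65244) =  - 2^6*3^2* 5^1*7^1 * 37^1*5437^1 = - 4055567040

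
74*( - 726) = -53724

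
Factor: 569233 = 7^2 * 11617^1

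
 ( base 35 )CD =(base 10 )433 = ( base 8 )661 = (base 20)11D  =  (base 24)i1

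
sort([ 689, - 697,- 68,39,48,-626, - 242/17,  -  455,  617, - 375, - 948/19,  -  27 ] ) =[ - 697,  -  626, -455,-375, -68,  -  948/19, - 27, - 242/17, 39,  48, 617,689 ]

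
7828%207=169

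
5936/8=742  =  742.00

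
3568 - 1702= 1866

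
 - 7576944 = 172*( - 44052) 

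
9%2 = 1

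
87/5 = 17 + 2/5 = 17.40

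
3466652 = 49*70748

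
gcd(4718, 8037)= 1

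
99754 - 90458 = 9296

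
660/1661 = 60/151=   0.40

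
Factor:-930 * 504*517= - 242328240 = - 2^4 * 3^3*5^1*7^1*11^1*31^1*47^1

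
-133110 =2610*( - 51) 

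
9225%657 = 27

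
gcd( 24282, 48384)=18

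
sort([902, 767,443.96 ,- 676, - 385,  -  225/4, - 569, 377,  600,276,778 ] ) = [ - 676, - 569, - 385, - 225/4, 276, 377 , 443.96, 600, 767,  778, 902]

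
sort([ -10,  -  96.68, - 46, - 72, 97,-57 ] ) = [ - 96.68, -72 , - 57 , - 46,-10,97] 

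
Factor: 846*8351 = 2^1*3^2 * 7^1*47^1*1193^1 = 7064946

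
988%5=3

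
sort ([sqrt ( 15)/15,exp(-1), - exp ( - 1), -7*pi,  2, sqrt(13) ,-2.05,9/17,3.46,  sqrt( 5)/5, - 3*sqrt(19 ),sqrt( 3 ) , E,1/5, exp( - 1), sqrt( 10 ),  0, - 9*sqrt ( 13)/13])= [-7*pi, - 3*sqrt(19), - 9*sqrt( 13 ) /13, - 2.05,- exp( -1),0,1/5,sqrt( 15) /15 , exp(-1),exp( - 1),sqrt( 5)/5, 9/17,sqrt(3 ),2, E, sqrt( 10 ),3.46,sqrt(13)] 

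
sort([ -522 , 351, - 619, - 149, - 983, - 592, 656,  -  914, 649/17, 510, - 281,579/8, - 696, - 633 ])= [ - 983,- 914 ,-696, -633, - 619,-592, - 522, - 281, - 149,649/17,579/8,351,510,656] 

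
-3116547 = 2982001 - 6098548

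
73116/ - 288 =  -2031/8 = - 253.88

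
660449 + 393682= 1054131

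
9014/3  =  9014/3= 3004.67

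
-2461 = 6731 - 9192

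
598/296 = 2 + 3/148 = 2.02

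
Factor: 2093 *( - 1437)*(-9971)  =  3^1*7^1 * 13^3*23^1*59^1 * 479^1 = 29989188411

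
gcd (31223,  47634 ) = 1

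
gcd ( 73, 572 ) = 1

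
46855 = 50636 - 3781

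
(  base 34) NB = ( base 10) 793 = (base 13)490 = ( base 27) 12a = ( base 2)1100011001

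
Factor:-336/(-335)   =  2^4*3^1*5^( -1) *7^1*67^( - 1) 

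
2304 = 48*48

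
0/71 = 0 = 0.00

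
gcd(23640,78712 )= 8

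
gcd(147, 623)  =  7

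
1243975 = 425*2927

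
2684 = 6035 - 3351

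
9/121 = 9/121 = 0.07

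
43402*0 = 0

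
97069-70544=26525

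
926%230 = 6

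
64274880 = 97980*656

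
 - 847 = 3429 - 4276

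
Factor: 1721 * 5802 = 2^1 * 3^1* 967^1*1721^1 = 9985242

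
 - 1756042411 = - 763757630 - 992284781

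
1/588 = 1/588 = 0.00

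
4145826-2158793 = 1987033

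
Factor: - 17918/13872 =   -  2^( - 3)*3^ ( - 1)*31^1 = - 31/24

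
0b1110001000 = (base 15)404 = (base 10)904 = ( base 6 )4104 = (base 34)QK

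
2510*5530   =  13880300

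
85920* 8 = 687360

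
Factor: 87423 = 3^1*7^1*23^1*181^1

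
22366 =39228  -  16862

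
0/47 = 0 = 0.00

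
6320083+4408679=10728762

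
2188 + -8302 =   -  6114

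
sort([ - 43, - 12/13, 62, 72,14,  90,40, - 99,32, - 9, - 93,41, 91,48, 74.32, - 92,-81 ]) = [ - 99,-93, - 92, - 81, - 43, - 9, - 12/13,14 , 32, 40,41,48,62,72, 74.32, 90, 91]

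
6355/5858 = 1 + 497/5858 = 1.08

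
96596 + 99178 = 195774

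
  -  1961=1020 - 2981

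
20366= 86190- 65824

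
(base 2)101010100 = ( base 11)28a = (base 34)a0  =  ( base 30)BA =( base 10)340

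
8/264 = 1/33 = 0.03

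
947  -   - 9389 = 10336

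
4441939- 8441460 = -3999521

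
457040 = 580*788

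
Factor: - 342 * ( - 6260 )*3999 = 2^3*3^3*5^1*19^1*31^1 *43^1*313^1 = 8561539080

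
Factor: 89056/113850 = 176/225 = 2^4*3^( - 2) * 5^( - 2)*11^1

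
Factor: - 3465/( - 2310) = 2^( - 1)*3^1 = 3/2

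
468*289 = 135252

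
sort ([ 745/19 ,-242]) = [-242, 745/19] 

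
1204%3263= 1204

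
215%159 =56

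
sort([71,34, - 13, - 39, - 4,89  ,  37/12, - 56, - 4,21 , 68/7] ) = [ - 56, - 39, - 13, - 4,  -  4,  37/12, 68/7,21,34,71, 89] 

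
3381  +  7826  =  11207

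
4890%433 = 127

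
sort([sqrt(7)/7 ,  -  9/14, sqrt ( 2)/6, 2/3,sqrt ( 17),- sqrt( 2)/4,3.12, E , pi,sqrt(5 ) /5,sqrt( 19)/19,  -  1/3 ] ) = [-9/14,-sqrt( 2 )/4, - 1/3, sqrt( 19)/19, sqrt( 2 ) /6,  sqrt( 7)/7, sqrt(5)/5, 2/3, E, 3.12, pi, sqrt( 17) ] 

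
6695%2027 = 614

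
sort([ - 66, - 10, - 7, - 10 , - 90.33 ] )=[ - 90.33, -66, -10, - 10 , - 7]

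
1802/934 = 1 + 434/467=1.93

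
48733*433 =21101389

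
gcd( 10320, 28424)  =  8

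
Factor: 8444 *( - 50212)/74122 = -211995064/37061  =  - 2^3* 2111^1*12553^1 *37061^( - 1)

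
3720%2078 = 1642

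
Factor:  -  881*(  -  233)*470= 2^1*5^1*47^1*233^1 * 881^1 = 96478310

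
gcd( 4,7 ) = 1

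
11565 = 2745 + 8820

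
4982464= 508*9808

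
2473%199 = 85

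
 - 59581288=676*( - 88138) 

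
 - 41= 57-98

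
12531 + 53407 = 65938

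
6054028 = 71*85268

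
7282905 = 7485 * 973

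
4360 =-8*( - 545 ) 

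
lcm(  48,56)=336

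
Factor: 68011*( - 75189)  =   - 5113679079   =  -3^1*23^1*71^1*353^1*2957^1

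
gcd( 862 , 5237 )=1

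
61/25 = 2 + 11/25 =2.44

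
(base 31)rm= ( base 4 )31123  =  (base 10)859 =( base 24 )1BJ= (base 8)1533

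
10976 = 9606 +1370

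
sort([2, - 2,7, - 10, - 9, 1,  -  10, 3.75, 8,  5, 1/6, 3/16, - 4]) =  [ - 10, - 10,-9, - 4, - 2, 1/6,3/16,  1,  2,3.75,5,7, 8] 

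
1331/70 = 19 + 1/70 = 19.01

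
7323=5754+1569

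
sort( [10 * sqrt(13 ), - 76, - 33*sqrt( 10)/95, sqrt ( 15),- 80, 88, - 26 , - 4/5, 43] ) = [ - 80, - 76, - 26, - 33*sqrt( 10 ) /95 , - 4/5,sqrt( 15) , 10*sqrt ( 13), 43, 88]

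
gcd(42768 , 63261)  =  891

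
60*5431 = 325860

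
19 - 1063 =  - 1044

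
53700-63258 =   -  9558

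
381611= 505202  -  123591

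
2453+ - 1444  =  1009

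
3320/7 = 474+2/7= 474.29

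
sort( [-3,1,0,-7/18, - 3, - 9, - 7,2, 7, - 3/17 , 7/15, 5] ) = [-9, - 7, - 3, - 3, - 7/18, - 3/17, 0,7/15,1,2, 5,7 ]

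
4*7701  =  30804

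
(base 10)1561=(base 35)19l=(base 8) 3031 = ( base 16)619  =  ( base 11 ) 119a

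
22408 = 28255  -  5847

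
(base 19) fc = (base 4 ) 10221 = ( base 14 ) 173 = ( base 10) 297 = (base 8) 451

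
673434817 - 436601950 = 236832867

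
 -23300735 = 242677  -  23543412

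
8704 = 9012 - 308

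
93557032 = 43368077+50188955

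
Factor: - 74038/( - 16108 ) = 37019/8054 = 2^( - 1) * 4027^( - 1 )*37019^1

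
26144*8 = 209152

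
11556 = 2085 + 9471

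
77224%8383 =1777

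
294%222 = 72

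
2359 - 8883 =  - 6524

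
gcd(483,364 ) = 7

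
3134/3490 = 1567/1745 =0.90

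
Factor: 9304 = 2^3*1163^1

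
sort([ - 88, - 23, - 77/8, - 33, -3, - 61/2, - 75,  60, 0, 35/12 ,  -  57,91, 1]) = [ -88, - 75, - 57,- 33, - 61/2, - 23, - 77/8,- 3, 0,1, 35/12,60,91]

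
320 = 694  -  374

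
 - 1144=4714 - 5858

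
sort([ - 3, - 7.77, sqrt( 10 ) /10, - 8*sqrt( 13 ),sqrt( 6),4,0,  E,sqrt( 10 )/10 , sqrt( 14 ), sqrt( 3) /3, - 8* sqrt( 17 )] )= [ - 8*sqrt(17), - 8*sqrt( 13 ), - 7.77, - 3,0, sqrt ( 10 )/10,sqrt( 10 )/10,sqrt(3 ) /3,sqrt( 6),E,sqrt( 14 ),4] 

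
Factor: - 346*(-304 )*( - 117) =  - 2^5  *3^2*13^1*19^1*173^1 = - 12306528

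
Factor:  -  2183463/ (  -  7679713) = 3^3*17^1*67^1*71^1*7679713^(-1 )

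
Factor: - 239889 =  - 3^1*13^1*6151^1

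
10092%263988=10092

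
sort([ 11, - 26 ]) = [-26,11]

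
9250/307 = 9250/307 =30.13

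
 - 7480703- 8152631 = -15633334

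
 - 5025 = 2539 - 7564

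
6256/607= 10 + 186/607 = 10.31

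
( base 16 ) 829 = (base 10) 2089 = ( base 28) 2IH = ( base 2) 100000101001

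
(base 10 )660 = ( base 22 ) 180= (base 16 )294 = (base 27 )OC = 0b1010010100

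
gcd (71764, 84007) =77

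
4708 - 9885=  - 5177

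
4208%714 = 638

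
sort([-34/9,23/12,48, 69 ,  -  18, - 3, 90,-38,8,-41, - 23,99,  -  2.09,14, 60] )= [ - 41, - 38, - 23 ,  -  18 , - 34/9, - 3,-2.09 , 23/12, 8,  14, 48,60, 69,90,99]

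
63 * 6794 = 428022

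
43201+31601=74802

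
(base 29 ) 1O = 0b110101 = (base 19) 2f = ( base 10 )53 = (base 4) 311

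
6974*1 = 6974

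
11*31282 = 344102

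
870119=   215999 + 654120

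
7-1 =6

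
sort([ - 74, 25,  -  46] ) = [ - 74,  -  46, 25] 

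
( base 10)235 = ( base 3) 22201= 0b11101011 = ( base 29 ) 83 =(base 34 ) 6v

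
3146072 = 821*3832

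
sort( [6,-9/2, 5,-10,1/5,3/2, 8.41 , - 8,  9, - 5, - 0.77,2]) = [ - 10, - 8, - 5, - 9/2, -0.77, 1/5, 3/2, 2, 5, 6, 8.41 , 9]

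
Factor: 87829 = 7^1*12547^1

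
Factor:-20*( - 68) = 2^4*5^1*17^1 = 1360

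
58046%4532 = 3662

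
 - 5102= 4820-9922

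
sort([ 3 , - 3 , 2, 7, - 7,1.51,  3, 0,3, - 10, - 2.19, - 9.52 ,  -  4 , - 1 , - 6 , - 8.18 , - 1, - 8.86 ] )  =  [-10, - 9.52 , - 8.86 , - 8.18, - 7, - 6, - 4, - 3, - 2.19, - 1, - 1, 0, 1.51,2, 3, 3 , 3, 7 ]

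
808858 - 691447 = 117411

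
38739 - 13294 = 25445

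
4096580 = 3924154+172426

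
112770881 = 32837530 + 79933351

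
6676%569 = 417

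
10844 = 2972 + 7872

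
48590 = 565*86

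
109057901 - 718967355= - 609909454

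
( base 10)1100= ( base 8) 2114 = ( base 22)260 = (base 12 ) 778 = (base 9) 1452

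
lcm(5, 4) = 20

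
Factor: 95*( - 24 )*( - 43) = 98040=2^3*3^1*5^1*19^1 *43^1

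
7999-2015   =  5984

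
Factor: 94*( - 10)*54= - 50760 = - 2^3*3^3*5^1 * 47^1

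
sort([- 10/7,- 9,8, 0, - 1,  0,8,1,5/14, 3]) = [ - 9, - 10/7 , - 1, 0,0,5/14,1,3, 8,8 ]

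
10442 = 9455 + 987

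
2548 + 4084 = 6632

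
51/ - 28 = -51/28 = - 1.82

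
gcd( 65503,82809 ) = 1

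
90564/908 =99 + 168/227 =99.74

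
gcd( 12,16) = 4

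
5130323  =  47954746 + -42824423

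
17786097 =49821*357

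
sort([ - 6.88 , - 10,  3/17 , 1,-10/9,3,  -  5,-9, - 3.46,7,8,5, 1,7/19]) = [ - 10, - 9, - 6.88 , - 5, - 3.46 , - 10/9, 3/17, 7/19,1 , 1,3,5 , 7, 8 ] 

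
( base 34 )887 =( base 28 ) C47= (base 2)10010100110111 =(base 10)9527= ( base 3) 111001212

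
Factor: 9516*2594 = 24684504 =2^3*3^1*13^1*61^1* 1297^1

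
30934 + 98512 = 129446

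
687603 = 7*98229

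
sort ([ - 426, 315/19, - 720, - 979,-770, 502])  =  [ - 979,-770,-720, - 426,315/19,502] 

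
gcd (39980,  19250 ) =10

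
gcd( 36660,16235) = 5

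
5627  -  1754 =3873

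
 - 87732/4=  - 21933=-21933.00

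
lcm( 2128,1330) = 10640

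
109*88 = 9592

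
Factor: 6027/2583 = 3^( - 1) * 7^1 = 7/3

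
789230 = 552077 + 237153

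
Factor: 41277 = 3^1 * 13759^1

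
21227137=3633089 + 17594048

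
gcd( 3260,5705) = 815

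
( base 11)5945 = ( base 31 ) 83C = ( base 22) g25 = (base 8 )17161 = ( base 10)7793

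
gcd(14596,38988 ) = 4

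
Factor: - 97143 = -3^1*32381^1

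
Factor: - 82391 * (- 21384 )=2^3*3^5*11^1*47^1 * 1753^1 = 1761849144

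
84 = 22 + 62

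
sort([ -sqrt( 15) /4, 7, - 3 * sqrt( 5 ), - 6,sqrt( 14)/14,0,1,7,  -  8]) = [-8,  -  3*sqrt( 5 ), -6, - sqrt( 15 ) /4,  0,sqrt( 14 ) /14,1, 7,7 ] 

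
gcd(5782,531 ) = 59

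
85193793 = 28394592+56799201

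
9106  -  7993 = 1113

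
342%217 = 125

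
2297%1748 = 549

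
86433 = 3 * 28811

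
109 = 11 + 98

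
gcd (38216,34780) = 4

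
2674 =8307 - 5633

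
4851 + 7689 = 12540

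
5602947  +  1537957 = 7140904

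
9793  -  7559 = 2234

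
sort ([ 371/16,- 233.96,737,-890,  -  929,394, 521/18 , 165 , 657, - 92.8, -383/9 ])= [-929, - 890, - 233.96,-92.8,  -  383/9,371/16, 521/18,165,  394,657,737] 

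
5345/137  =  39 + 2/137 = 39.01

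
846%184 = 110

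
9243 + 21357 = 30600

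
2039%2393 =2039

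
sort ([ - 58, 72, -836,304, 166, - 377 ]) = [ - 836,-377,-58,72,166, 304]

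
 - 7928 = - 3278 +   -  4650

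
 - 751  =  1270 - 2021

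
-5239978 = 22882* ( - 229 )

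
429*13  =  5577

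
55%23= 9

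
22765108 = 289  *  78772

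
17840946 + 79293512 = 97134458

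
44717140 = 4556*9815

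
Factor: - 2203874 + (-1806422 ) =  - 2^3*501287^1 = - 4010296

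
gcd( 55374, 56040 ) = 6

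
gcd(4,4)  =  4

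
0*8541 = 0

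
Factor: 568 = 2^3*71^1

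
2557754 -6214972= - 3657218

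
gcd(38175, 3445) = 5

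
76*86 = 6536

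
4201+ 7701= 11902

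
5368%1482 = 922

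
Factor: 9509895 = 3^2*5^1*233^1*907^1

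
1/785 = 1/785 = 0.00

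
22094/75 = 294 + 44/75 = 294.59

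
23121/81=285  +  4/9 = 285.44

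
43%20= 3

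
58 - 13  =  45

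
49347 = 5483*9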